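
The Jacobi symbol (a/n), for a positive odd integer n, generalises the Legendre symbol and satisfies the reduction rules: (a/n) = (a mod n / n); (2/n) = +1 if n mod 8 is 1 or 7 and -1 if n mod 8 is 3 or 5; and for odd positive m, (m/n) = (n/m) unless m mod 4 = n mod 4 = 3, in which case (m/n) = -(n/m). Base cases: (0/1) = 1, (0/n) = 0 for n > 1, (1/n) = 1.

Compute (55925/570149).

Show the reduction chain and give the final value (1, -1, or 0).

flip (55925/570149) -> (570149/55925): both odd, 55925 mod 4 = 1, 570149 mod 4 = 1, so the flip contributes +1; sign now +1
(570149/55925): 570149 mod 55925 = 10899, so (570149/55925) = (10899/55925)
flip (10899/55925) -> (55925/10899): both odd, 10899 mod 4 = 3, 55925 mod 4 = 1, so the flip contributes +1; sign now +1
(55925/10899): 55925 mod 10899 = 1430, so (55925/10899) = (1430/10899)
factor out 2^1: 1430 = 2^1·715; with 10899 mod 8 = 3, (2/10899) = -1; sign now -1; continue with (715/10899)
flip (715/10899) -> (10899/715): both odd, 715 mod 4 = 3, 10899 mod 4 = 3, so the flip contributes -1; sign now +1
(10899/715): 10899 mod 715 = 174, so (10899/715) = (174/715)
factor out 2^1: 174 = 2^1·87; with 715 mod 8 = 3, (2/715) = -1; sign now -1; continue with (87/715)
flip (87/715) -> (715/87): both odd, 87 mod 4 = 3, 715 mod 4 = 3, so the flip contributes -1; sign now +1
(715/87): 715 mod 87 = 19, so (715/87) = (19/87)
flip (19/87) -> (87/19): both odd, 19 mod 4 = 3, 87 mod 4 = 3, so the flip contributes -1; sign now -1
(87/19): 87 mod 19 = 11, so (87/19) = (11/19)
flip (11/19) -> (19/11): both odd, 11 mod 4 = 3, 19 mod 4 = 3, so the flip contributes -1; sign now +1
(19/11): 19 mod 11 = 8, so (19/11) = (8/11)
factor out 2^3: 8 = 2^3·1; with 11 mod 8 = 3, (2/11) = -1; sign now -1; continue with (1/11)
reached (1/11) = 1, so the symbol is -1

-1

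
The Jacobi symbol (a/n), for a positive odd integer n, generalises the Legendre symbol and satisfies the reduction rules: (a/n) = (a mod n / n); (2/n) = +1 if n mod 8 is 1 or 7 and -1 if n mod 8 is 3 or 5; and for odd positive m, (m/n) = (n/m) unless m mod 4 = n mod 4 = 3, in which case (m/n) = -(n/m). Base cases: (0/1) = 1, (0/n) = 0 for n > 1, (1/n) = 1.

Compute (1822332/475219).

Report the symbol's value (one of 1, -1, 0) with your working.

(1822332/475219): 1822332 mod 475219 = 396675, so (1822332/475219) = (396675/475219)
flip (396675/475219) -> (475219/396675): both odd, 396675 mod 4 = 3, 475219 mod 4 = 3, so the flip contributes -1; sign now -1
(475219/396675): 475219 mod 396675 = 78544, so (475219/396675) = (78544/396675)
factor out 2^4: 78544 = 2^4·4909; with 396675 mod 8 = 3, (2/396675) = -1; sign now -1; continue with (4909/396675)
flip (4909/396675) -> (396675/4909): both odd, 4909 mod 4 = 1, 396675 mod 4 = 3, so the flip contributes +1; sign now -1
(396675/4909): 396675 mod 4909 = 3955, so (396675/4909) = (3955/4909)
flip (3955/4909) -> (4909/3955): both odd, 3955 mod 4 = 3, 4909 mod 4 = 1, so the flip contributes +1; sign now -1
(4909/3955): 4909 mod 3955 = 954, so (4909/3955) = (954/3955)
factor out 2^1: 954 = 2^1·477; with 3955 mod 8 = 3, (2/3955) = -1; sign now +1; continue with (477/3955)
flip (477/3955) -> (3955/477): both odd, 477 mod 4 = 1, 3955 mod 4 = 3, so the flip contributes +1; sign now +1
(3955/477): 3955 mod 477 = 139, so (3955/477) = (139/477)
flip (139/477) -> (477/139): both odd, 139 mod 4 = 3, 477 mod 4 = 1, so the flip contributes +1; sign now +1
(477/139): 477 mod 139 = 60, so (477/139) = (60/139)
factor out 2^2: 60 = 2^2·15; with 139 mod 8 = 3, (2/139) = -1; sign now +1; continue with (15/139)
flip (15/139) -> (139/15): both odd, 15 mod 4 = 3, 139 mod 4 = 3, so the flip contributes -1; sign now -1
(139/15): 139 mod 15 = 4, so (139/15) = (4/15)
factor out 2^2: 4 = 2^2·1; with 15 mod 8 = 7, (2/15) = +1; sign now -1; continue with (1/15)
reached (1/15) = 1, so the symbol is -1

-1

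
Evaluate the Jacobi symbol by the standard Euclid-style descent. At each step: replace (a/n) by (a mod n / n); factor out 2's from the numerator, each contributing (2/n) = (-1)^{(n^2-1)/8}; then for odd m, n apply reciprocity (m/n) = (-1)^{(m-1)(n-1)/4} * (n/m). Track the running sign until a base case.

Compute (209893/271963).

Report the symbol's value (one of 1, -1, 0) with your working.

reciprocity: (209893/271963) = +1·(271963/209893) since 209893 mod 4 = 1, 271963 mod 4 = 3; sign now +1
(271963/209893) = (62070/209893)   [reduce mod 209893]
62070 = 2^1·31035; (2/209893) = -1 since 209893 mod 8 = 5, so (62070/209893) = (-1)^1·(31035/209893); sign now -1
reciprocity: (31035/209893) = +1·(209893/31035) since 31035 mod 4 = 3, 209893 mod 4 = 1; sign now -1
(209893/31035) = (23683/31035)   [reduce mod 31035]
reciprocity: (23683/31035) = -1·(31035/23683) since 23683 mod 4 = 3, 31035 mod 4 = 3; sign now +1
(31035/23683) = (7352/23683)   [reduce mod 23683]
7352 = 2^3·919; (2/23683) = -1 since 23683 mod 8 = 3, so (7352/23683) = (-1)^3·(919/23683); sign now -1
reciprocity: (919/23683) = -1·(23683/919) since 919 mod 4 = 3, 23683 mod 4 = 3; sign now +1
(23683/919) = (708/919)   [reduce mod 919]
708 = 2^2·177; (2/919) = +1 since 919 mod 8 = 7, so (708/919) = (+1)^2·(177/919); sign now +1
reciprocity: (177/919) = +1·(919/177) since 177 mod 4 = 1, 919 mod 4 = 3; sign now +1
(919/177) = (34/177)   [reduce mod 177]
34 = 2^1·17; (2/177) = +1 since 177 mod 8 = 1, so (34/177) = (+1)^1·(17/177); sign now +1
reciprocity: (17/177) = +1·(177/17) since 17 mod 4 = 1, 177 mod 4 = 1; sign now +1
(177/17) = (7/17)   [reduce mod 17]
reciprocity: (7/17) = +1·(17/7) since 7 mod 4 = 3, 17 mod 4 = 1; sign now +1
(17/7) = (3/7)   [reduce mod 7]
reciprocity: (3/7) = -1·(7/3) since 3 mod 4 = 3, 7 mod 4 = 3; sign now -1
(7/3) = (1/3)   [reduce mod 3]
(1/3) = 1; final value = sign = -1

-1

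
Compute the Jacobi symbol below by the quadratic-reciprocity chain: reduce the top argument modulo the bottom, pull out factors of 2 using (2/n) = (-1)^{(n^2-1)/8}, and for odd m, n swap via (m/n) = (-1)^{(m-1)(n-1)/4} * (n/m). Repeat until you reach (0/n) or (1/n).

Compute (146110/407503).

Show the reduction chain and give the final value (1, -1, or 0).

146110 = 2^1·73055; (2/407503) = +1 since 407503 mod 8 = 7, so (146110/407503) = (+1)^1·(73055/407503); sign now +1
reciprocity: (73055/407503) = -1·(407503/73055) since 73055 mod 4 = 3, 407503 mod 4 = 3; sign now -1
(407503/73055) = (42228/73055)   [reduce mod 73055]
42228 = 2^2·10557; (2/73055) = +1 since 73055 mod 8 = 7, so (42228/73055) = (+1)^2·(10557/73055); sign now -1
reciprocity: (10557/73055) = +1·(73055/10557) since 10557 mod 4 = 1, 73055 mod 4 = 3; sign now -1
(73055/10557) = (9713/10557)   [reduce mod 10557]
reciprocity: (9713/10557) = +1·(10557/9713) since 9713 mod 4 = 1, 10557 mod 4 = 1; sign now -1
(10557/9713) = (844/9713)   [reduce mod 9713]
844 = 2^2·211; (2/9713) = +1 since 9713 mod 8 = 1, so (844/9713) = (+1)^2·(211/9713); sign now -1
reciprocity: (211/9713) = +1·(9713/211) since 211 mod 4 = 3, 9713 mod 4 = 1; sign now -1
(9713/211) = (7/211)   [reduce mod 211]
reciprocity: (7/211) = -1·(211/7) since 7 mod 4 = 3, 211 mod 4 = 3; sign now +1
(211/7) = (1/7)   [reduce mod 7]
(1/7) = 1; final value = sign = +1

1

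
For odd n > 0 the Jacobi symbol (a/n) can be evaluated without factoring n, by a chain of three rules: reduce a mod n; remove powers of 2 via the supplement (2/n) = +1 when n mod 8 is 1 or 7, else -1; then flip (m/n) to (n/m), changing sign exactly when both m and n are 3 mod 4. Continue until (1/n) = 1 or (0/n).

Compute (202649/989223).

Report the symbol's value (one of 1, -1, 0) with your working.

flip (202649/989223) -> (989223/202649): both odd, 202649 mod 4 = 1, 989223 mod 4 = 3, so the flip contributes +1; sign now +1
(989223/202649): 989223 mod 202649 = 178627, so (989223/202649) = (178627/202649)
flip (178627/202649) -> (202649/178627): both odd, 178627 mod 4 = 3, 202649 mod 4 = 1, so the flip contributes +1; sign now +1
(202649/178627): 202649 mod 178627 = 24022, so (202649/178627) = (24022/178627)
factor out 2^1: 24022 = 2^1·12011; with 178627 mod 8 = 3, (2/178627) = -1; sign now -1; continue with (12011/178627)
flip (12011/178627) -> (178627/12011): both odd, 12011 mod 4 = 3, 178627 mod 4 = 3, so the flip contributes -1; sign now +1
(178627/12011): 178627 mod 12011 = 10473, so (178627/12011) = (10473/12011)
flip (10473/12011) -> (12011/10473): both odd, 10473 mod 4 = 1, 12011 mod 4 = 3, so the flip contributes +1; sign now +1
(12011/10473): 12011 mod 10473 = 1538, so (12011/10473) = (1538/10473)
factor out 2^1: 1538 = 2^1·769; with 10473 mod 8 = 1, (2/10473) = +1; sign now +1; continue with (769/10473)
flip (769/10473) -> (10473/769): both odd, 769 mod 4 = 1, 10473 mod 4 = 1, so the flip contributes +1; sign now +1
(10473/769): 10473 mod 769 = 476, so (10473/769) = (476/769)
factor out 2^2: 476 = 2^2·119; with 769 mod 8 = 1, (2/769) = +1; sign now +1; continue with (119/769)
flip (119/769) -> (769/119): both odd, 119 mod 4 = 3, 769 mod 4 = 1, so the flip contributes +1; sign now +1
(769/119): 769 mod 119 = 55, so (769/119) = (55/119)
flip (55/119) -> (119/55): both odd, 55 mod 4 = 3, 119 mod 4 = 3, so the flip contributes -1; sign now -1
(119/55): 119 mod 55 = 9, so (119/55) = (9/55)
flip (9/55) -> (55/9): both odd, 9 mod 4 = 1, 55 mod 4 = 3, so the flip contributes +1; sign now -1
(55/9): 55 mod 9 = 1, so (55/9) = (1/9)
reached (1/9) = 1, so the symbol is -1

-1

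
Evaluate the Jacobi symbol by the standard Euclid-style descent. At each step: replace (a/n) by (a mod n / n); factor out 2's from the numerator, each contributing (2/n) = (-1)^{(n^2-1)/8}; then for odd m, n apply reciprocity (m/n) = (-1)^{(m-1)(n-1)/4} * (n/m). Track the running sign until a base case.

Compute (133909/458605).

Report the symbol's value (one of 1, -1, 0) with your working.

reciprocity: (133909/458605) = +1·(458605/133909) since 133909 mod 4 = 1, 458605 mod 4 = 1; sign now +1
(458605/133909) = (56878/133909)   [reduce mod 133909]
56878 = 2^1·28439; (2/133909) = -1 since 133909 mod 8 = 5, so (56878/133909) = (-1)^1·(28439/133909); sign now -1
reciprocity: (28439/133909) = +1·(133909/28439) since 28439 mod 4 = 3, 133909 mod 4 = 1; sign now -1
(133909/28439) = (20153/28439)   [reduce mod 28439]
reciprocity: (20153/28439) = +1·(28439/20153) since 20153 mod 4 = 1, 28439 mod 4 = 3; sign now -1
(28439/20153) = (8286/20153)   [reduce mod 20153]
8286 = 2^1·4143; (2/20153) = +1 since 20153 mod 8 = 1, so (8286/20153) = (+1)^1·(4143/20153); sign now -1
reciprocity: (4143/20153) = +1·(20153/4143) since 4143 mod 4 = 3, 20153 mod 4 = 1; sign now -1
(20153/4143) = (3581/4143)   [reduce mod 4143]
reciprocity: (3581/4143) = +1·(4143/3581) since 3581 mod 4 = 1, 4143 mod 4 = 3; sign now -1
(4143/3581) = (562/3581)   [reduce mod 3581]
562 = 2^1·281; (2/3581) = -1 since 3581 mod 8 = 5, so (562/3581) = (-1)^1·(281/3581); sign now +1
reciprocity: (281/3581) = +1·(3581/281) since 281 mod 4 = 1, 3581 mod 4 = 1; sign now +1
(3581/281) = (209/281)   [reduce mod 281]
reciprocity: (209/281) = +1·(281/209) since 209 mod 4 = 1, 281 mod 4 = 1; sign now +1
(281/209) = (72/209)   [reduce mod 209]
72 = 2^3·9; (2/209) = +1 since 209 mod 8 = 1, so (72/209) = (+1)^3·(9/209); sign now +1
reciprocity: (9/209) = +1·(209/9) since 9 mod 4 = 1, 209 mod 4 = 1; sign now +1
(209/9) = (2/9)   [reduce mod 9]
2 = 2^1·1; (2/9) = +1 since 9 mod 8 = 1, so (2/9) = (+1)^1·(1/9); sign now +1
(1/9) = 1; final value = sign = +1

1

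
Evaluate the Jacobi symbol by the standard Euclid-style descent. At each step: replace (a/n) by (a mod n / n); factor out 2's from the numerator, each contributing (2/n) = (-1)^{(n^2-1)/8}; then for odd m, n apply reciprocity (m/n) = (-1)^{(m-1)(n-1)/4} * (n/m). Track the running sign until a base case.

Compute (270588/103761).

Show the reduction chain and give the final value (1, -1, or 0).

(270588/103761): 270588 mod 103761 = 63066, so (270588/103761) = (63066/103761)
factor out 2^1: 63066 = 2^1·31533; with 103761 mod 8 = 1, (2/103761) = +1; sign now +1; continue with (31533/103761)
flip (31533/103761) -> (103761/31533): both odd, 31533 mod 4 = 1, 103761 mod 4 = 1, so the flip contributes +1; sign now +1
(103761/31533): 103761 mod 31533 = 9162, so (103761/31533) = (9162/31533)
factor out 2^1: 9162 = 2^1·4581; with 31533 mod 8 = 5, (2/31533) = -1; sign now -1; continue with (4581/31533)
flip (4581/31533) -> (31533/4581): both odd, 4581 mod 4 = 1, 31533 mod 4 = 1, so the flip contributes +1; sign now -1
(31533/4581): 31533 mod 4581 = 4047, so (31533/4581) = (4047/4581)
flip (4047/4581) -> (4581/4047): both odd, 4047 mod 4 = 3, 4581 mod 4 = 1, so the flip contributes +1; sign now -1
(4581/4047): 4581 mod 4047 = 534, so (4581/4047) = (534/4047)
factor out 2^1: 534 = 2^1·267; with 4047 mod 8 = 7, (2/4047) = +1; sign now -1; continue with (267/4047)
flip (267/4047) -> (4047/267): both odd, 267 mod 4 = 3, 4047 mod 4 = 3, so the flip contributes -1; sign now +1
(4047/267): 4047 mod 267 = 42, so (4047/267) = (42/267)
factor out 2^1: 42 = 2^1·21; with 267 mod 8 = 3, (2/267) = -1; sign now -1; continue with (21/267)
flip (21/267) -> (267/21): both odd, 21 mod 4 = 1, 267 mod 4 = 3, so the flip contributes +1; sign now -1
(267/21): 267 mod 21 = 15, so (267/21) = (15/21)
flip (15/21) -> (21/15): both odd, 15 mod 4 = 3, 21 mod 4 = 1, so the flip contributes +1; sign now -1
(21/15): 21 mod 15 = 6, so (21/15) = (6/15)
factor out 2^1: 6 = 2^1·3; with 15 mod 8 = 7, (2/15) = +1; sign now -1; continue with (3/15)
flip (3/15) -> (15/3): both odd, 3 mod 4 = 3, 15 mod 4 = 3, so the flip contributes -1; sign now +1
(15/3): 15 mod 3 = 0, so (15/3) = (0/3)
reached (0/3); gcd(a, n) > 1, so (0/3) = 0 and the symbol is 0

0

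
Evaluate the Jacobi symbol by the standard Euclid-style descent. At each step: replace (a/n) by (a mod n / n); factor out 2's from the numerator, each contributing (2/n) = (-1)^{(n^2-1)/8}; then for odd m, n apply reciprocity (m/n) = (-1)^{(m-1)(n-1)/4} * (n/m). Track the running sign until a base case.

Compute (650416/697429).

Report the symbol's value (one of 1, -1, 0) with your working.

1

factor out 2^4: 650416 = 2^4·40651; with 697429 mod 8 = 5, (2/697429) = -1; sign now +1; continue with (40651/697429)
flip (40651/697429) -> (697429/40651): both odd, 40651 mod 4 = 3, 697429 mod 4 = 1, so the flip contributes +1; sign now +1
(697429/40651): 697429 mod 40651 = 6362, so (697429/40651) = (6362/40651)
factor out 2^1: 6362 = 2^1·3181; with 40651 mod 8 = 3, (2/40651) = -1; sign now -1; continue with (3181/40651)
flip (3181/40651) -> (40651/3181): both odd, 3181 mod 4 = 1, 40651 mod 4 = 3, so the flip contributes +1; sign now -1
(40651/3181): 40651 mod 3181 = 2479, so (40651/3181) = (2479/3181)
flip (2479/3181) -> (3181/2479): both odd, 2479 mod 4 = 3, 3181 mod 4 = 1, so the flip contributes +1; sign now -1
(3181/2479): 3181 mod 2479 = 702, so (3181/2479) = (702/2479)
factor out 2^1: 702 = 2^1·351; with 2479 mod 8 = 7, (2/2479) = +1; sign now -1; continue with (351/2479)
flip (351/2479) -> (2479/351): both odd, 351 mod 4 = 3, 2479 mod 4 = 3, so the flip contributes -1; sign now +1
(2479/351): 2479 mod 351 = 22, so (2479/351) = (22/351)
factor out 2^1: 22 = 2^1·11; with 351 mod 8 = 7, (2/351) = +1; sign now +1; continue with (11/351)
flip (11/351) -> (351/11): both odd, 11 mod 4 = 3, 351 mod 4 = 3, so the flip contributes -1; sign now -1
(351/11): 351 mod 11 = 10, so (351/11) = (10/11)
factor out 2^1: 10 = 2^1·5; with 11 mod 8 = 3, (2/11) = -1; sign now +1; continue with (5/11)
flip (5/11) -> (11/5): both odd, 5 mod 4 = 1, 11 mod 4 = 3, so the flip contributes +1; sign now +1
(11/5): 11 mod 5 = 1, so (11/5) = (1/5)
reached (1/5) = 1, so the symbol is +1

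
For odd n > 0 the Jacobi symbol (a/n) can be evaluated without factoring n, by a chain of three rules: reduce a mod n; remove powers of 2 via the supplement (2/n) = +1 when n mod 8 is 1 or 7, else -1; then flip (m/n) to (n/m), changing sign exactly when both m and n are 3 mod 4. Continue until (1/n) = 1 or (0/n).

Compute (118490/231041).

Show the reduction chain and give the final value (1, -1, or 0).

-1

factor out 2^1: 118490 = 2^1·59245; with 231041 mod 8 = 1, (2/231041) = +1; sign now +1; continue with (59245/231041)
flip (59245/231041) -> (231041/59245): both odd, 59245 mod 4 = 1, 231041 mod 4 = 1, so the flip contributes +1; sign now +1
(231041/59245): 231041 mod 59245 = 53306, so (231041/59245) = (53306/59245)
factor out 2^1: 53306 = 2^1·26653; with 59245 mod 8 = 5, (2/59245) = -1; sign now -1; continue with (26653/59245)
flip (26653/59245) -> (59245/26653): both odd, 26653 mod 4 = 1, 59245 mod 4 = 1, so the flip contributes +1; sign now -1
(59245/26653): 59245 mod 26653 = 5939, so (59245/26653) = (5939/26653)
flip (5939/26653) -> (26653/5939): both odd, 5939 mod 4 = 3, 26653 mod 4 = 1, so the flip contributes +1; sign now -1
(26653/5939): 26653 mod 5939 = 2897, so (26653/5939) = (2897/5939)
flip (2897/5939) -> (5939/2897): both odd, 2897 mod 4 = 1, 5939 mod 4 = 3, so the flip contributes +1; sign now -1
(5939/2897): 5939 mod 2897 = 145, so (5939/2897) = (145/2897)
flip (145/2897) -> (2897/145): both odd, 145 mod 4 = 1, 2897 mod 4 = 1, so the flip contributes +1; sign now -1
(2897/145): 2897 mod 145 = 142, so (2897/145) = (142/145)
factor out 2^1: 142 = 2^1·71; with 145 mod 8 = 1, (2/145) = +1; sign now -1; continue with (71/145)
flip (71/145) -> (145/71): both odd, 71 mod 4 = 3, 145 mod 4 = 1, so the flip contributes +1; sign now -1
(145/71): 145 mod 71 = 3, so (145/71) = (3/71)
flip (3/71) -> (71/3): both odd, 3 mod 4 = 3, 71 mod 4 = 3, so the flip contributes -1; sign now +1
(71/3): 71 mod 3 = 2, so (71/3) = (2/3)
factor out 2^1: 2 = 2^1·1; with 3 mod 8 = 3, (2/3) = -1; sign now -1; continue with (1/3)
reached (1/3) = 1, so the symbol is -1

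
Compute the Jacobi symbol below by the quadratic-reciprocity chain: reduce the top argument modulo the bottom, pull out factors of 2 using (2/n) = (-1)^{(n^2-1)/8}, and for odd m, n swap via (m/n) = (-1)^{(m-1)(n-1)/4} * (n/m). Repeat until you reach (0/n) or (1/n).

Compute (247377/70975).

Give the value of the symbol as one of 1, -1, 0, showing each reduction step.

(247377/70975): 247377 mod 70975 = 34452, so (247377/70975) = (34452/70975)
factor out 2^2: 34452 = 2^2·8613; with 70975 mod 8 = 7, (2/70975) = +1; sign now +1; continue with (8613/70975)
flip (8613/70975) -> (70975/8613): both odd, 8613 mod 4 = 1, 70975 mod 4 = 3, so the flip contributes +1; sign now +1
(70975/8613): 70975 mod 8613 = 2071, so (70975/8613) = (2071/8613)
flip (2071/8613) -> (8613/2071): both odd, 2071 mod 4 = 3, 8613 mod 4 = 1, so the flip contributes +1; sign now +1
(8613/2071): 8613 mod 2071 = 329, so (8613/2071) = (329/2071)
flip (329/2071) -> (2071/329): both odd, 329 mod 4 = 1, 2071 mod 4 = 3, so the flip contributes +1; sign now +1
(2071/329): 2071 mod 329 = 97, so (2071/329) = (97/329)
flip (97/329) -> (329/97): both odd, 97 mod 4 = 1, 329 mod 4 = 1, so the flip contributes +1; sign now +1
(329/97): 329 mod 97 = 38, so (329/97) = (38/97)
factor out 2^1: 38 = 2^1·19; with 97 mod 8 = 1, (2/97) = +1; sign now +1; continue with (19/97)
flip (19/97) -> (97/19): both odd, 19 mod 4 = 3, 97 mod 4 = 1, so the flip contributes +1; sign now +1
(97/19): 97 mod 19 = 2, so (97/19) = (2/19)
factor out 2^1: 2 = 2^1·1; with 19 mod 8 = 3, (2/19) = -1; sign now -1; continue with (1/19)
reached (1/19) = 1, so the symbol is -1

-1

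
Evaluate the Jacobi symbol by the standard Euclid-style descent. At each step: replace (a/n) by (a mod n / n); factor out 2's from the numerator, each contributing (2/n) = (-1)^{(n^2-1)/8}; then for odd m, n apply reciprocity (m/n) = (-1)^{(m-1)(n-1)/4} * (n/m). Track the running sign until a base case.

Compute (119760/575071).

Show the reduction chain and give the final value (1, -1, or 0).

-1

factor out 2^4: 119760 = 2^4·7485; with 575071 mod 8 = 7, (2/575071) = +1; sign now +1; continue with (7485/575071)
flip (7485/575071) -> (575071/7485): both odd, 7485 mod 4 = 1, 575071 mod 4 = 3, so the flip contributes +1; sign now +1
(575071/7485): 575071 mod 7485 = 6211, so (575071/7485) = (6211/7485)
flip (6211/7485) -> (7485/6211): both odd, 6211 mod 4 = 3, 7485 mod 4 = 1, so the flip contributes +1; sign now +1
(7485/6211): 7485 mod 6211 = 1274, so (7485/6211) = (1274/6211)
factor out 2^1: 1274 = 2^1·637; with 6211 mod 8 = 3, (2/6211) = -1; sign now -1; continue with (637/6211)
flip (637/6211) -> (6211/637): both odd, 637 mod 4 = 1, 6211 mod 4 = 3, so the flip contributes +1; sign now -1
(6211/637): 6211 mod 637 = 478, so (6211/637) = (478/637)
factor out 2^1: 478 = 2^1·239; with 637 mod 8 = 5, (2/637) = -1; sign now +1; continue with (239/637)
flip (239/637) -> (637/239): both odd, 239 mod 4 = 3, 637 mod 4 = 1, so the flip contributes +1; sign now +1
(637/239): 637 mod 239 = 159, so (637/239) = (159/239)
flip (159/239) -> (239/159): both odd, 159 mod 4 = 3, 239 mod 4 = 3, so the flip contributes -1; sign now -1
(239/159): 239 mod 159 = 80, so (239/159) = (80/159)
factor out 2^4: 80 = 2^4·5; with 159 mod 8 = 7, (2/159) = +1; sign now -1; continue with (5/159)
flip (5/159) -> (159/5): both odd, 5 mod 4 = 1, 159 mod 4 = 3, so the flip contributes +1; sign now -1
(159/5): 159 mod 5 = 4, so (159/5) = (4/5)
factor out 2^2: 4 = 2^2·1; with 5 mod 8 = 5, (2/5) = -1; sign now -1; continue with (1/5)
reached (1/5) = 1, so the symbol is -1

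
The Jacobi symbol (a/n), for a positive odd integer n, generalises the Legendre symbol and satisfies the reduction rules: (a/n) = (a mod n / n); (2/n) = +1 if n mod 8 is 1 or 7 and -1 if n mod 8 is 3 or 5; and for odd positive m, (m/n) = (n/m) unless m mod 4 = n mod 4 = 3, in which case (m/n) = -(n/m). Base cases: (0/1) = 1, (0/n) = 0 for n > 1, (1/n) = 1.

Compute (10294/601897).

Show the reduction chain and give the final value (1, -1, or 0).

1

10294 = 2^1·5147; (2/601897) = +1 since 601897 mod 8 = 1, so (10294/601897) = (+1)^1·(5147/601897); sign now +1
reciprocity: (5147/601897) = +1·(601897/5147) since 5147 mod 4 = 3, 601897 mod 4 = 1; sign now +1
(601897/5147) = (4845/5147)   [reduce mod 5147]
reciprocity: (4845/5147) = +1·(5147/4845) since 4845 mod 4 = 1, 5147 mod 4 = 3; sign now +1
(5147/4845) = (302/4845)   [reduce mod 4845]
302 = 2^1·151; (2/4845) = -1 since 4845 mod 8 = 5, so (302/4845) = (-1)^1·(151/4845); sign now -1
reciprocity: (151/4845) = +1·(4845/151) since 151 mod 4 = 3, 4845 mod 4 = 1; sign now -1
(4845/151) = (13/151)   [reduce mod 151]
reciprocity: (13/151) = +1·(151/13) since 13 mod 4 = 1, 151 mod 4 = 3; sign now -1
(151/13) = (8/13)   [reduce mod 13]
8 = 2^3·1; (2/13) = -1 since 13 mod 8 = 5, so (8/13) = (-1)^3·(1/13); sign now +1
(1/13) = 1; final value = sign = +1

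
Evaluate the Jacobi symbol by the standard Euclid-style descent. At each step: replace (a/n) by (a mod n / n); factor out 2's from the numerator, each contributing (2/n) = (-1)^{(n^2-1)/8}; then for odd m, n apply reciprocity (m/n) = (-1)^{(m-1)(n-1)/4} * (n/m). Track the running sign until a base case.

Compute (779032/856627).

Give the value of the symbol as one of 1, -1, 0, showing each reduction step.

-1

factor out 2^3: 779032 = 2^3·97379; with 856627 mod 8 = 3, (2/856627) = -1; sign now -1; continue with (97379/856627)
flip (97379/856627) -> (856627/97379): both odd, 97379 mod 4 = 3, 856627 mod 4 = 3, so the flip contributes -1; sign now +1
(856627/97379): 856627 mod 97379 = 77595, so (856627/97379) = (77595/97379)
flip (77595/97379) -> (97379/77595): both odd, 77595 mod 4 = 3, 97379 mod 4 = 3, so the flip contributes -1; sign now -1
(97379/77595): 97379 mod 77595 = 19784, so (97379/77595) = (19784/77595)
factor out 2^3: 19784 = 2^3·2473; with 77595 mod 8 = 3, (2/77595) = -1; sign now +1; continue with (2473/77595)
flip (2473/77595) -> (77595/2473): both odd, 2473 mod 4 = 1, 77595 mod 4 = 3, so the flip contributes +1; sign now +1
(77595/2473): 77595 mod 2473 = 932, so (77595/2473) = (932/2473)
factor out 2^2: 932 = 2^2·233; with 2473 mod 8 = 1, (2/2473) = +1; sign now +1; continue with (233/2473)
flip (233/2473) -> (2473/233): both odd, 233 mod 4 = 1, 2473 mod 4 = 1, so the flip contributes +1; sign now +1
(2473/233): 2473 mod 233 = 143, so (2473/233) = (143/233)
flip (143/233) -> (233/143): both odd, 143 mod 4 = 3, 233 mod 4 = 1, so the flip contributes +1; sign now +1
(233/143): 233 mod 143 = 90, so (233/143) = (90/143)
factor out 2^1: 90 = 2^1·45; with 143 mod 8 = 7, (2/143) = +1; sign now +1; continue with (45/143)
flip (45/143) -> (143/45): both odd, 45 mod 4 = 1, 143 mod 4 = 3, so the flip contributes +1; sign now +1
(143/45): 143 mod 45 = 8, so (143/45) = (8/45)
factor out 2^3: 8 = 2^3·1; with 45 mod 8 = 5, (2/45) = -1; sign now -1; continue with (1/45)
reached (1/45) = 1, so the symbol is -1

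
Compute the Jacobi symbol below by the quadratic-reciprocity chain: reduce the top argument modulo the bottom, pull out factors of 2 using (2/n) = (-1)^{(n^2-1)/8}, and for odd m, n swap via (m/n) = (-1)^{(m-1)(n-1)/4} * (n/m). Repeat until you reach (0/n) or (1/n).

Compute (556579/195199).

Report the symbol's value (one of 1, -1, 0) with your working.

-1

(556579/195199): 556579 mod 195199 = 166181, so (556579/195199) = (166181/195199)
flip (166181/195199) -> (195199/166181): both odd, 166181 mod 4 = 1, 195199 mod 4 = 3, so the flip contributes +1; sign now +1
(195199/166181): 195199 mod 166181 = 29018, so (195199/166181) = (29018/166181)
factor out 2^1: 29018 = 2^1·14509; with 166181 mod 8 = 5, (2/166181) = -1; sign now -1; continue with (14509/166181)
flip (14509/166181) -> (166181/14509): both odd, 14509 mod 4 = 1, 166181 mod 4 = 1, so the flip contributes +1; sign now -1
(166181/14509): 166181 mod 14509 = 6582, so (166181/14509) = (6582/14509)
factor out 2^1: 6582 = 2^1·3291; with 14509 mod 8 = 5, (2/14509) = -1; sign now +1; continue with (3291/14509)
flip (3291/14509) -> (14509/3291): both odd, 3291 mod 4 = 3, 14509 mod 4 = 1, so the flip contributes +1; sign now +1
(14509/3291): 14509 mod 3291 = 1345, so (14509/3291) = (1345/3291)
flip (1345/3291) -> (3291/1345): both odd, 1345 mod 4 = 1, 3291 mod 4 = 3, so the flip contributes +1; sign now +1
(3291/1345): 3291 mod 1345 = 601, so (3291/1345) = (601/1345)
flip (601/1345) -> (1345/601): both odd, 601 mod 4 = 1, 1345 mod 4 = 1, so the flip contributes +1; sign now +1
(1345/601): 1345 mod 601 = 143, so (1345/601) = (143/601)
flip (143/601) -> (601/143): both odd, 143 mod 4 = 3, 601 mod 4 = 1, so the flip contributes +1; sign now +1
(601/143): 601 mod 143 = 29, so (601/143) = (29/143)
flip (29/143) -> (143/29): both odd, 29 mod 4 = 1, 143 mod 4 = 3, so the flip contributes +1; sign now +1
(143/29): 143 mod 29 = 27, so (143/29) = (27/29)
flip (27/29) -> (29/27): both odd, 27 mod 4 = 3, 29 mod 4 = 1, so the flip contributes +1; sign now +1
(29/27): 29 mod 27 = 2, so (29/27) = (2/27)
factor out 2^1: 2 = 2^1·1; with 27 mod 8 = 3, (2/27) = -1; sign now -1; continue with (1/27)
reached (1/27) = 1, so the symbol is -1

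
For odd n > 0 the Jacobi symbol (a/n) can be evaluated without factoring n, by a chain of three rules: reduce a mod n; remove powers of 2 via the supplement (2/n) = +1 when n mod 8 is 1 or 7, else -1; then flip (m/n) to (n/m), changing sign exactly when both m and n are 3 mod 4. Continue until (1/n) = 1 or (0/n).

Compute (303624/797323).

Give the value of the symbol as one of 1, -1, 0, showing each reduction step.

303624 = 2^3·37953; (2/797323) = -1 since 797323 mod 8 = 3, so (303624/797323) = (-1)^3·(37953/797323); sign now -1
reciprocity: (37953/797323) = +1·(797323/37953) since 37953 mod 4 = 1, 797323 mod 4 = 3; sign now -1
(797323/37953) = (310/37953)   [reduce mod 37953]
310 = 2^1·155; (2/37953) = +1 since 37953 mod 8 = 1, so (310/37953) = (+1)^1·(155/37953); sign now -1
reciprocity: (155/37953) = +1·(37953/155) since 155 mod 4 = 3, 37953 mod 4 = 1; sign now -1
(37953/155) = (133/155)   [reduce mod 155]
reciprocity: (133/155) = +1·(155/133) since 133 mod 4 = 1, 155 mod 4 = 3; sign now -1
(155/133) = (22/133)   [reduce mod 133]
22 = 2^1·11; (2/133) = -1 since 133 mod 8 = 5, so (22/133) = (-1)^1·(11/133); sign now +1
reciprocity: (11/133) = +1·(133/11) since 11 mod 4 = 3, 133 mod 4 = 1; sign now +1
(133/11) = (1/11)   [reduce mod 11]
(1/11) = 1; final value = sign = +1

1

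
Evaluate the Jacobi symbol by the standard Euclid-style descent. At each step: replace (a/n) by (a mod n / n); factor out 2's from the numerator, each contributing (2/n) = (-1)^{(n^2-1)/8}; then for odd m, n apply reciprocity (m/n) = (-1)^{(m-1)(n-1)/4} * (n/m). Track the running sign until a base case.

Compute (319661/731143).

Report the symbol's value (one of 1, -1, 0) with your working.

flip (319661/731143) -> (731143/319661): both odd, 319661 mod 4 = 1, 731143 mod 4 = 3, so the flip contributes +1; sign now +1
(731143/319661): 731143 mod 319661 = 91821, so (731143/319661) = (91821/319661)
flip (91821/319661) -> (319661/91821): both odd, 91821 mod 4 = 1, 319661 mod 4 = 1, so the flip contributes +1; sign now +1
(319661/91821): 319661 mod 91821 = 44198, so (319661/91821) = (44198/91821)
factor out 2^1: 44198 = 2^1·22099; with 91821 mod 8 = 5, (2/91821) = -1; sign now -1; continue with (22099/91821)
flip (22099/91821) -> (91821/22099): both odd, 22099 mod 4 = 3, 91821 mod 4 = 1, so the flip contributes +1; sign now -1
(91821/22099): 91821 mod 22099 = 3425, so (91821/22099) = (3425/22099)
flip (3425/22099) -> (22099/3425): both odd, 3425 mod 4 = 1, 22099 mod 4 = 3, so the flip contributes +1; sign now -1
(22099/3425): 22099 mod 3425 = 1549, so (22099/3425) = (1549/3425)
flip (1549/3425) -> (3425/1549): both odd, 1549 mod 4 = 1, 3425 mod 4 = 1, so the flip contributes +1; sign now -1
(3425/1549): 3425 mod 1549 = 327, so (3425/1549) = (327/1549)
flip (327/1549) -> (1549/327): both odd, 327 mod 4 = 3, 1549 mod 4 = 1, so the flip contributes +1; sign now -1
(1549/327): 1549 mod 327 = 241, so (1549/327) = (241/327)
flip (241/327) -> (327/241): both odd, 241 mod 4 = 1, 327 mod 4 = 3, so the flip contributes +1; sign now -1
(327/241): 327 mod 241 = 86, so (327/241) = (86/241)
factor out 2^1: 86 = 2^1·43; with 241 mod 8 = 1, (2/241) = +1; sign now -1; continue with (43/241)
flip (43/241) -> (241/43): both odd, 43 mod 4 = 3, 241 mod 4 = 1, so the flip contributes +1; sign now -1
(241/43): 241 mod 43 = 26, so (241/43) = (26/43)
factor out 2^1: 26 = 2^1·13; with 43 mod 8 = 3, (2/43) = -1; sign now +1; continue with (13/43)
flip (13/43) -> (43/13): both odd, 13 mod 4 = 1, 43 mod 4 = 3, so the flip contributes +1; sign now +1
(43/13): 43 mod 13 = 4, so (43/13) = (4/13)
factor out 2^2: 4 = 2^2·1; with 13 mod 8 = 5, (2/13) = -1; sign now +1; continue with (1/13)
reached (1/13) = 1, so the symbol is +1

1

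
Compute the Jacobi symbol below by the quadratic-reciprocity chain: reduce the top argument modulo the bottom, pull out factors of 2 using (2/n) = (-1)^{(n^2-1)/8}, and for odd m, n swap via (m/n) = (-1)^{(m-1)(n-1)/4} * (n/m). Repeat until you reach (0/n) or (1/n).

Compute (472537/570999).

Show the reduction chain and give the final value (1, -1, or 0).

flip (472537/570999) -> (570999/472537): both odd, 472537 mod 4 = 1, 570999 mod 4 = 3, so the flip contributes +1; sign now +1
(570999/472537): 570999 mod 472537 = 98462, so (570999/472537) = (98462/472537)
factor out 2^1: 98462 = 2^1·49231; with 472537 mod 8 = 1, (2/472537) = +1; sign now +1; continue with (49231/472537)
flip (49231/472537) -> (472537/49231): both odd, 49231 mod 4 = 3, 472537 mod 4 = 1, so the flip contributes +1; sign now +1
(472537/49231): 472537 mod 49231 = 29458, so (472537/49231) = (29458/49231)
factor out 2^1: 29458 = 2^1·14729; with 49231 mod 8 = 7, (2/49231) = +1; sign now +1; continue with (14729/49231)
flip (14729/49231) -> (49231/14729): both odd, 14729 mod 4 = 1, 49231 mod 4 = 3, so the flip contributes +1; sign now +1
(49231/14729): 49231 mod 14729 = 5044, so (49231/14729) = (5044/14729)
factor out 2^2: 5044 = 2^2·1261; with 14729 mod 8 = 1, (2/14729) = +1; sign now +1; continue with (1261/14729)
flip (1261/14729) -> (14729/1261): both odd, 1261 mod 4 = 1, 14729 mod 4 = 1, so the flip contributes +1; sign now +1
(14729/1261): 14729 mod 1261 = 858, so (14729/1261) = (858/1261)
factor out 2^1: 858 = 2^1·429; with 1261 mod 8 = 5, (2/1261) = -1; sign now -1; continue with (429/1261)
flip (429/1261) -> (1261/429): both odd, 429 mod 4 = 1, 1261 mod 4 = 1, so the flip contributes +1; sign now -1
(1261/429): 1261 mod 429 = 403, so (1261/429) = (403/429)
flip (403/429) -> (429/403): both odd, 403 mod 4 = 3, 429 mod 4 = 1, so the flip contributes +1; sign now -1
(429/403): 429 mod 403 = 26, so (429/403) = (26/403)
factor out 2^1: 26 = 2^1·13; with 403 mod 8 = 3, (2/403) = -1; sign now +1; continue with (13/403)
flip (13/403) -> (403/13): both odd, 13 mod 4 = 1, 403 mod 4 = 3, so the flip contributes +1; sign now +1
(403/13): 403 mod 13 = 0, so (403/13) = (0/13)
reached (0/13); gcd(a, n) > 1, so (0/13) = 0 and the symbol is 0

0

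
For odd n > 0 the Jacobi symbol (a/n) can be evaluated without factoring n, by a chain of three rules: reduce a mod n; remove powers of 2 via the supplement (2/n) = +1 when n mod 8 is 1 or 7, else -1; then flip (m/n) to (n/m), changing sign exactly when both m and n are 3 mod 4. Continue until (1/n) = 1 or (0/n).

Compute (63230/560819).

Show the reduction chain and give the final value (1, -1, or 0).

-1

factor out 2^1: 63230 = 2^1·31615; with 560819 mod 8 = 3, (2/560819) = -1; sign now -1; continue with (31615/560819)
flip (31615/560819) -> (560819/31615): both odd, 31615 mod 4 = 3, 560819 mod 4 = 3, so the flip contributes -1; sign now +1
(560819/31615): 560819 mod 31615 = 23364, so (560819/31615) = (23364/31615)
factor out 2^2: 23364 = 2^2·5841; with 31615 mod 8 = 7, (2/31615) = +1; sign now +1; continue with (5841/31615)
flip (5841/31615) -> (31615/5841): both odd, 5841 mod 4 = 1, 31615 mod 4 = 3, so the flip contributes +1; sign now +1
(31615/5841): 31615 mod 5841 = 2410, so (31615/5841) = (2410/5841)
factor out 2^1: 2410 = 2^1·1205; with 5841 mod 8 = 1, (2/5841) = +1; sign now +1; continue with (1205/5841)
flip (1205/5841) -> (5841/1205): both odd, 1205 mod 4 = 1, 5841 mod 4 = 1, so the flip contributes +1; sign now +1
(5841/1205): 5841 mod 1205 = 1021, so (5841/1205) = (1021/1205)
flip (1021/1205) -> (1205/1021): both odd, 1021 mod 4 = 1, 1205 mod 4 = 1, so the flip contributes +1; sign now +1
(1205/1021): 1205 mod 1021 = 184, so (1205/1021) = (184/1021)
factor out 2^3: 184 = 2^3·23; with 1021 mod 8 = 5, (2/1021) = -1; sign now -1; continue with (23/1021)
flip (23/1021) -> (1021/23): both odd, 23 mod 4 = 3, 1021 mod 4 = 1, so the flip contributes +1; sign now -1
(1021/23): 1021 mod 23 = 9, so (1021/23) = (9/23)
flip (9/23) -> (23/9): both odd, 9 mod 4 = 1, 23 mod 4 = 3, so the flip contributes +1; sign now -1
(23/9): 23 mod 9 = 5, so (23/9) = (5/9)
flip (5/9) -> (9/5): both odd, 5 mod 4 = 1, 9 mod 4 = 1, so the flip contributes +1; sign now -1
(9/5): 9 mod 5 = 4, so (9/5) = (4/5)
factor out 2^2: 4 = 2^2·1; with 5 mod 8 = 5, (2/5) = -1; sign now -1; continue with (1/5)
reached (1/5) = 1, so the symbol is -1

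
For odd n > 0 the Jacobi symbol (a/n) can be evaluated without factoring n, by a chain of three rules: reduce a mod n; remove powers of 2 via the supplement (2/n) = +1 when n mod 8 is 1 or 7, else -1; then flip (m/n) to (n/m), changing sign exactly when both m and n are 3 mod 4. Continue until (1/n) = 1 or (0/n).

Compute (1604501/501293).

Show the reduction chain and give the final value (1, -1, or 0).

(1604501/501293): 1604501 mod 501293 = 100622, so (1604501/501293) = (100622/501293)
factor out 2^1: 100622 = 2^1·50311; with 501293 mod 8 = 5, (2/501293) = -1; sign now -1; continue with (50311/501293)
flip (50311/501293) -> (501293/50311): both odd, 50311 mod 4 = 3, 501293 mod 4 = 1, so the flip contributes +1; sign now -1
(501293/50311): 501293 mod 50311 = 48494, so (501293/50311) = (48494/50311)
factor out 2^1: 48494 = 2^1·24247; with 50311 mod 8 = 7, (2/50311) = +1; sign now -1; continue with (24247/50311)
flip (24247/50311) -> (50311/24247): both odd, 24247 mod 4 = 3, 50311 mod 4 = 3, so the flip contributes -1; sign now +1
(50311/24247): 50311 mod 24247 = 1817, so (50311/24247) = (1817/24247)
flip (1817/24247) -> (24247/1817): both odd, 1817 mod 4 = 1, 24247 mod 4 = 3, so the flip contributes +1; sign now +1
(24247/1817): 24247 mod 1817 = 626, so (24247/1817) = (626/1817)
factor out 2^1: 626 = 2^1·313; with 1817 mod 8 = 1, (2/1817) = +1; sign now +1; continue with (313/1817)
flip (313/1817) -> (1817/313): both odd, 313 mod 4 = 1, 1817 mod 4 = 1, so the flip contributes +1; sign now +1
(1817/313): 1817 mod 313 = 252, so (1817/313) = (252/313)
factor out 2^2: 252 = 2^2·63; with 313 mod 8 = 1, (2/313) = +1; sign now +1; continue with (63/313)
flip (63/313) -> (313/63): both odd, 63 mod 4 = 3, 313 mod 4 = 1, so the flip contributes +1; sign now +1
(313/63): 313 mod 63 = 61, so (313/63) = (61/63)
flip (61/63) -> (63/61): both odd, 61 mod 4 = 1, 63 mod 4 = 3, so the flip contributes +1; sign now +1
(63/61): 63 mod 61 = 2, so (63/61) = (2/61)
factor out 2^1: 2 = 2^1·1; with 61 mod 8 = 5, (2/61) = -1; sign now -1; continue with (1/61)
reached (1/61) = 1, so the symbol is -1

-1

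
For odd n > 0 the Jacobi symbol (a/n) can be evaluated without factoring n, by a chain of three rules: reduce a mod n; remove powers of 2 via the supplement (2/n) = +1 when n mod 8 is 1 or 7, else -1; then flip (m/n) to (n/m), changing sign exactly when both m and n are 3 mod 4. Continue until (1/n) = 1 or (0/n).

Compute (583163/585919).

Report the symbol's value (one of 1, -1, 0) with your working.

-1

flip (583163/585919) -> (585919/583163): both odd, 583163 mod 4 = 3, 585919 mod 4 = 3, so the flip contributes -1; sign now -1
(585919/583163): 585919 mod 583163 = 2756, so (585919/583163) = (2756/583163)
factor out 2^2: 2756 = 2^2·689; with 583163 mod 8 = 3, (2/583163) = -1; sign now -1; continue with (689/583163)
flip (689/583163) -> (583163/689): both odd, 689 mod 4 = 1, 583163 mod 4 = 3, so the flip contributes +1; sign now -1
(583163/689): 583163 mod 689 = 269, so (583163/689) = (269/689)
flip (269/689) -> (689/269): both odd, 269 mod 4 = 1, 689 mod 4 = 1, so the flip contributes +1; sign now -1
(689/269): 689 mod 269 = 151, so (689/269) = (151/269)
flip (151/269) -> (269/151): both odd, 151 mod 4 = 3, 269 mod 4 = 1, so the flip contributes +1; sign now -1
(269/151): 269 mod 151 = 118, so (269/151) = (118/151)
factor out 2^1: 118 = 2^1·59; with 151 mod 8 = 7, (2/151) = +1; sign now -1; continue with (59/151)
flip (59/151) -> (151/59): both odd, 59 mod 4 = 3, 151 mod 4 = 3, so the flip contributes -1; sign now +1
(151/59): 151 mod 59 = 33, so (151/59) = (33/59)
flip (33/59) -> (59/33): both odd, 33 mod 4 = 1, 59 mod 4 = 3, so the flip contributes +1; sign now +1
(59/33): 59 mod 33 = 26, so (59/33) = (26/33)
factor out 2^1: 26 = 2^1·13; with 33 mod 8 = 1, (2/33) = +1; sign now +1; continue with (13/33)
flip (13/33) -> (33/13): both odd, 13 mod 4 = 1, 33 mod 4 = 1, so the flip contributes +1; sign now +1
(33/13): 33 mod 13 = 7, so (33/13) = (7/13)
flip (7/13) -> (13/7): both odd, 7 mod 4 = 3, 13 mod 4 = 1, so the flip contributes +1; sign now +1
(13/7): 13 mod 7 = 6, so (13/7) = (6/7)
factor out 2^1: 6 = 2^1·3; with 7 mod 8 = 7, (2/7) = +1; sign now +1; continue with (3/7)
flip (3/7) -> (7/3): both odd, 3 mod 4 = 3, 7 mod 4 = 3, so the flip contributes -1; sign now -1
(7/3): 7 mod 3 = 1, so (7/3) = (1/3)
reached (1/3) = 1, so the symbol is -1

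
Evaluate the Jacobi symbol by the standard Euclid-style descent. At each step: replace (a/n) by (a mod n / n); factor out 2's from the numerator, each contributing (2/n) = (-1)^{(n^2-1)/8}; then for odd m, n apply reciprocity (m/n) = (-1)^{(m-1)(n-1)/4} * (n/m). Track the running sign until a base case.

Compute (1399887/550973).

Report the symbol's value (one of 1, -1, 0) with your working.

(1399887/550973): 1399887 mod 550973 = 297941, so (1399887/550973) = (297941/550973)
flip (297941/550973) -> (550973/297941): both odd, 297941 mod 4 = 1, 550973 mod 4 = 1, so the flip contributes +1; sign now +1
(550973/297941): 550973 mod 297941 = 253032, so (550973/297941) = (253032/297941)
factor out 2^3: 253032 = 2^3·31629; with 297941 mod 8 = 5, (2/297941) = -1; sign now -1; continue with (31629/297941)
flip (31629/297941) -> (297941/31629): both odd, 31629 mod 4 = 1, 297941 mod 4 = 1, so the flip contributes +1; sign now -1
(297941/31629): 297941 mod 31629 = 13280, so (297941/31629) = (13280/31629)
factor out 2^5: 13280 = 2^5·415; with 31629 mod 8 = 5, (2/31629) = -1; sign now +1; continue with (415/31629)
flip (415/31629) -> (31629/415): both odd, 415 mod 4 = 3, 31629 mod 4 = 1, so the flip contributes +1; sign now +1
(31629/415): 31629 mod 415 = 89, so (31629/415) = (89/415)
flip (89/415) -> (415/89): both odd, 89 mod 4 = 1, 415 mod 4 = 3, so the flip contributes +1; sign now +1
(415/89): 415 mod 89 = 59, so (415/89) = (59/89)
flip (59/89) -> (89/59): both odd, 59 mod 4 = 3, 89 mod 4 = 1, so the flip contributes +1; sign now +1
(89/59): 89 mod 59 = 30, so (89/59) = (30/59)
factor out 2^1: 30 = 2^1·15; with 59 mod 8 = 3, (2/59) = -1; sign now -1; continue with (15/59)
flip (15/59) -> (59/15): both odd, 15 mod 4 = 3, 59 mod 4 = 3, so the flip contributes -1; sign now +1
(59/15): 59 mod 15 = 14, so (59/15) = (14/15)
factor out 2^1: 14 = 2^1·7; with 15 mod 8 = 7, (2/15) = +1; sign now +1; continue with (7/15)
flip (7/15) -> (15/7): both odd, 7 mod 4 = 3, 15 mod 4 = 3, so the flip contributes -1; sign now -1
(15/7): 15 mod 7 = 1, so (15/7) = (1/7)
reached (1/7) = 1, so the symbol is -1

-1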